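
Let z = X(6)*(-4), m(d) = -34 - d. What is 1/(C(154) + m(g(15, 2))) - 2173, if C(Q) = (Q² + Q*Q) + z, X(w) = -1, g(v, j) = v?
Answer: -102971950/47387 ≈ -2173.0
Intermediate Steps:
z = 4 (z = -1*(-4) = 4)
C(Q) = 4 + 2*Q² (C(Q) = (Q² + Q*Q) + 4 = (Q² + Q²) + 4 = 2*Q² + 4 = 4 + 2*Q²)
1/(C(154) + m(g(15, 2))) - 2173 = 1/((4 + 2*154²) + (-34 - 1*15)) - 2173 = 1/((4 + 2*23716) + (-34 - 15)) - 2173 = 1/((4 + 47432) - 49) - 2173 = 1/(47436 - 49) - 2173 = 1/47387 - 2173 = -102971950/47387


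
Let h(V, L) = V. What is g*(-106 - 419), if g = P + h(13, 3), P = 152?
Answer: -86625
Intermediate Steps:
g = 165 (g = 152 + 13 = 165)
g*(-106 - 419) = 165*(-106 - 419) = 165*(-525) = -86625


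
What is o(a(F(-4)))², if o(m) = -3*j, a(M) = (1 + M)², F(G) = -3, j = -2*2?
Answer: 144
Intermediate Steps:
j = -4
o(m) = 12 (o(m) = -3*(-4) = 12)
o(a(F(-4)))² = 12² = 144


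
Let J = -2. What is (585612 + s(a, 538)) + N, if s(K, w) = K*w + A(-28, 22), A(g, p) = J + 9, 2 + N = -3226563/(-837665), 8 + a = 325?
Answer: 633414505958/837665 ≈ 7.5617e+5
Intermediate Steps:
a = 317 (a = -8 + 325 = 317)
N = 1551233/837665 (N = -2 - 3226563/(-837665) = -2 - 3226563*(-1/837665) = -2 + 3226563/837665 = 1551233/837665 ≈ 1.8519)
A(g, p) = 7 (A(g, p) = -2 + 9 = 7)
s(K, w) = 7 + K*w (s(K, w) = K*w + 7 = 7 + K*w)
(585612 + s(a, 538)) + N = (585612 + (7 + 317*538)) + 1551233/837665 = (585612 + (7 + 170546)) + 1551233/837665 = (585612 + 170553) + 1551233/837665 = 756165 + 1551233/837665 = 633414505958/837665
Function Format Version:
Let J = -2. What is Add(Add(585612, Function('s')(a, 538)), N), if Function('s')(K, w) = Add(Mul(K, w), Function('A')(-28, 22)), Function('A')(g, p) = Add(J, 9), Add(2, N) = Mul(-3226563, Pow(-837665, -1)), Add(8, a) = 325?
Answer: Rational(633414505958, 837665) ≈ 7.5617e+5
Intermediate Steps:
a = 317 (a = Add(-8, 325) = 317)
N = Rational(1551233, 837665) (N = Add(-2, Mul(-3226563, Pow(-837665, -1))) = Add(-2, Mul(-3226563, Rational(-1, 837665))) = Add(-2, Rational(3226563, 837665)) = Rational(1551233, 837665) ≈ 1.8519)
Function('A')(g, p) = 7 (Function('A')(g, p) = Add(-2, 9) = 7)
Function('s')(K, w) = Add(7, Mul(K, w)) (Function('s')(K, w) = Add(Mul(K, w), 7) = Add(7, Mul(K, w)))
Add(Add(585612, Function('s')(a, 538)), N) = Add(Add(585612, Add(7, Mul(317, 538))), Rational(1551233, 837665)) = Add(Add(585612, Add(7, 170546)), Rational(1551233, 837665)) = Add(Add(585612, 170553), Rational(1551233, 837665)) = Add(756165, Rational(1551233, 837665)) = Rational(633414505958, 837665)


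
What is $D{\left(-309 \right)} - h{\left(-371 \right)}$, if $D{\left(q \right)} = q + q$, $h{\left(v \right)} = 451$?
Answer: $-1069$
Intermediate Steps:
$D{\left(q \right)} = 2 q$
$D{\left(-309 \right)} - h{\left(-371 \right)} = 2 \left(-309\right) - 451 = -618 - 451 = -1069$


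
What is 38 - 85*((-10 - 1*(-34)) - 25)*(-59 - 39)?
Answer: -8292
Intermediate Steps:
38 - 85*((-10 - 1*(-34)) - 25)*(-59 - 39) = 38 - 85*((-10 + 34) - 25)*(-98) = 38 - 85*(24 - 25)*(-98) = 38 - (-85)*(-98) = 38 - 85*98 = 38 - 8330 = -8292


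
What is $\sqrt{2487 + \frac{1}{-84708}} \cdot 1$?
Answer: $\frac{\sqrt{495703674635}}{14118} \approx 49.87$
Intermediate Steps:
$\sqrt{2487 + \frac{1}{-84708}} \cdot 1 = \sqrt{2487 - \frac{1}{84708}} \cdot 1 = \sqrt{\frac{210668795}{84708}} \cdot 1 = \frac{\sqrt{495703674635}}{14118} \cdot 1 = \frac{\sqrt{495703674635}}{14118}$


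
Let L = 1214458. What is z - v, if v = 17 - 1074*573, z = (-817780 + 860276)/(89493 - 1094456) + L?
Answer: 1838924468313/1004963 ≈ 1.8298e+6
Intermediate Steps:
z = 1220485312558/1004963 (z = (-817780 + 860276)/(89493 - 1094456) + 1214458 = 42496/(-1004963) + 1214458 = 42496*(-1/1004963) + 1214458 = -42496/1004963 + 1214458 = 1220485312558/1004963 ≈ 1.2145e+6)
v = -615385 (v = 17 - 615402 = -615385)
z - v = 1220485312558/1004963 - 1*(-615385) = 1220485312558/1004963 + 615385 = 1838924468313/1004963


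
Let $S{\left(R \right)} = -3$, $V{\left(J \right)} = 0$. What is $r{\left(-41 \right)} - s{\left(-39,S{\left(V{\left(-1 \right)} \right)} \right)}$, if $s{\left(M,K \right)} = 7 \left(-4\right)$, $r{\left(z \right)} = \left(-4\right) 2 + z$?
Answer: $-21$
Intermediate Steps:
$r{\left(z \right)} = -8 + z$
$s{\left(M,K \right)} = -28$
$r{\left(-41 \right)} - s{\left(-39,S{\left(V{\left(-1 \right)} \right)} \right)} = \left(-8 - 41\right) - -28 = -49 + 28 = -21$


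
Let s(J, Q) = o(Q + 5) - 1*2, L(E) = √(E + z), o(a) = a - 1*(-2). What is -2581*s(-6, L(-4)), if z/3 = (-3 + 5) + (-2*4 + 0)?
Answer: -12905 - 2581*I*√22 ≈ -12905.0 - 12106.0*I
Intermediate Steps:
o(a) = 2 + a (o(a) = a + 2 = 2 + a)
z = -18 (z = 3*((-3 + 5) + (-2*4 + 0)) = 3*(2 + (-8 + 0)) = 3*(2 - 8) = 3*(-6) = -18)
L(E) = √(-18 + E) (L(E) = √(E - 18) = √(-18 + E))
s(J, Q) = 5 + Q (s(J, Q) = (2 + (Q + 5)) - 1*2 = (2 + (5 + Q)) - 2 = (7 + Q) - 2 = 5 + Q)
-2581*s(-6, L(-4)) = -2581*(5 + √(-18 - 4)) = -2581*(5 + √(-22)) = -2581*(5 + I*√22) = -12905 - 2581*I*√22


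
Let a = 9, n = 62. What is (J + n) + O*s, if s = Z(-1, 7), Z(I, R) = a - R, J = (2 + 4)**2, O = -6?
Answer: 86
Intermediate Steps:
J = 36 (J = 6**2 = 36)
Z(I, R) = 9 - R
s = 2 (s = 9 - 1*7 = 9 - 7 = 2)
(J + n) + O*s = (36 + 62) - 6*2 = 98 - 12 = 86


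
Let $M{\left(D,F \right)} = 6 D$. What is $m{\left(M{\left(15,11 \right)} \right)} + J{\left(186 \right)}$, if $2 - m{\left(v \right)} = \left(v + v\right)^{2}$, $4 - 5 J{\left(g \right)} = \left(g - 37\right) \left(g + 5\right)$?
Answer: $-38089$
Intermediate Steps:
$J{\left(g \right)} = \frac{4}{5} - \frac{\left(-37 + g\right) \left(5 + g\right)}{5}$ ($J{\left(g \right)} = \frac{4}{5} - \frac{\left(g - 37\right) \left(g + 5\right)}{5} = \frac{4}{5} - \frac{\left(-37 + g\right) \left(5 + g\right)}{5}$)
$m{\left(v \right)} = 2 - 4 v^{2}$ ($m{\left(v \right)} = 2 - \left(v + v\right)^{2} = 2 - \left(2 v\right)^{2} = 2 - 4 v^{2}$)
$m{\left(M{\left(15,11 \right)} \right)} + J{\left(186 \right)} = \left(2 - 4 \left(6 \cdot 15\right)^{2}\right) + \left(\frac{189}{5} - \frac{186^{2}}{5} + \frac{32}{5} \cdot 186\right) = \left(2 - 4 \cdot 90^{2}\right) + \left(\frac{189}{5} - \frac{34596}{5} + \frac{5952}{5}\right) = \left(2 - 32400\right) + \left(\frac{189}{5} - \frac{34596}{5} + \frac{5952}{5}\right) = \left(2 - 32400\right) - 5691 = -32398 - 5691 = -38089$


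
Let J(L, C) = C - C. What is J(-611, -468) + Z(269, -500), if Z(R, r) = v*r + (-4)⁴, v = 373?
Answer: -186244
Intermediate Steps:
Z(R, r) = 256 + 373*r (Z(R, r) = 373*r + (-4)⁴ = 373*r + 256 = 256 + 373*r)
J(L, C) = 0
J(-611, -468) + Z(269, -500) = 0 + (256 + 373*(-500)) = 0 + (256 - 186500) = 0 - 186244 = -186244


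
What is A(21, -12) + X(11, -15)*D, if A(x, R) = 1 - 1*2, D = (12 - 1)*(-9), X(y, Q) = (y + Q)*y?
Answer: 4355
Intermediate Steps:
X(y, Q) = y*(Q + y) (X(y, Q) = (Q + y)*y = y*(Q + y))
D = -99 (D = 11*(-9) = -99)
A(x, R) = -1 (A(x, R) = 1 - 2 = -1)
A(21, -12) + X(11, -15)*D = -1 + (11*(-15 + 11))*(-99) = -1 + (11*(-4))*(-99) = -1 - 44*(-99) = -1 + 4356 = 4355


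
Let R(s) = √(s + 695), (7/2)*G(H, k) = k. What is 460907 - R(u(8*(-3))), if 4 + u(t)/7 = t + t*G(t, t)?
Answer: 460907 - √1651 ≈ 4.6087e+5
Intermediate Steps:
G(H, k) = 2*k/7
u(t) = -28 + 2*t² + 7*t (u(t) = -28 + 7*(t + t*(2*t/7)) = -28 + 7*(t + 2*t²/7) = -28 + (2*t² + 7*t) = -28 + 2*t² + 7*t)
R(s) = √(695 + s)
460907 - R(u(8*(-3))) = 460907 - √(695 + (-28 + 2*(8*(-3))² + 7*(8*(-3)))) = 460907 - √(695 + (-28 + 2*(-24)² + 7*(-24))) = 460907 - √(695 + (-28 + 2*576 - 168)) = 460907 - √(695 + (-28 + 1152 - 168)) = 460907 - √(695 + 956) = 460907 - √1651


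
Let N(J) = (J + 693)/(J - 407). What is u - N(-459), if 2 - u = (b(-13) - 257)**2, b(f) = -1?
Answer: -28821229/433 ≈ -66562.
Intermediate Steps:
N(J) = (693 + J)/(-407 + J)
u = -66562 (u = 2 - (-1 - 257)**2 = 2 - 1*(-258)**2 = 2 - 1*66564 = 2 - 66564 = -66562)
u - N(-459) = -66562 - (693 - 459)/(-407 - 459) = -66562 - 234/(-866) = -66562 - (-1)*234/866 = -66562 - 1*(-117/433) = -66562 + 117/433 = -28821229/433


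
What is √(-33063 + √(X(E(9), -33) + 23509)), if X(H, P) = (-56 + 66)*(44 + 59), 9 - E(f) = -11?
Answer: √(-33063 + √24539) ≈ 181.4*I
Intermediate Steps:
E(f) = 20 (E(f) = 9 - 1*(-11) = 9 + 11 = 20)
X(H, P) = 1030 (X(H, P) = 10*103 = 1030)
√(-33063 + √(X(E(9), -33) + 23509)) = √(-33063 + √(1030 + 23509)) = √(-33063 + √24539)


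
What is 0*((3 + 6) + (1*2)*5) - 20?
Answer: -20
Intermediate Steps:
0*((3 + 6) + (1*2)*5) - 20 = 0*(9 + 2*5) - 20 = 0*(9 + 10) - 20 = 0*19 - 20 = 0 - 20 = -20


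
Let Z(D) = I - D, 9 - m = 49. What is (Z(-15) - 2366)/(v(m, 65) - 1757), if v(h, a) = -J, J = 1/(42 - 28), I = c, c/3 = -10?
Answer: 33334/24599 ≈ 1.3551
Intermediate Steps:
m = -40 (m = 9 - 1*49 = 9 - 49 = -40)
c = -30 (c = 3*(-10) = -30)
I = -30
Z(D) = -30 - D
J = 1/14 ≈ 0.071429
v(h, a) = -1/14 (v(h, a) = -1*1/14 = -1/14)
(Z(-15) - 2366)/(v(m, 65) - 1757) = ((-30 - 1*(-15)) - 2366)/(-1/14 - 1757) = ((-30 + 15) - 2366)/(-24599/14) = (-15 - 2366)*(-14/24599) = -2381*(-14/24599) = 33334/24599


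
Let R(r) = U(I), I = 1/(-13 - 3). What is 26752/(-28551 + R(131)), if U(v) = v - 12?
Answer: -428032/457009 ≈ -0.93659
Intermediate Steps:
I = -1/16 (I = 1/(-16) = -1/16 ≈ -0.062500)
U(v) = -12 + v
R(r) = -193/16 (R(r) = -12 - 1/16 = -193/16)
26752/(-28551 + R(131)) = 26752/(-28551 - 193/16) = 26752/(-457009/16) = 26752*(-16/457009) = -428032/457009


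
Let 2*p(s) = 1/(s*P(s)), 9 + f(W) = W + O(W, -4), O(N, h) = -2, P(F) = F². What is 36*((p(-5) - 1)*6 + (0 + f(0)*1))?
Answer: -76608/125 ≈ -612.86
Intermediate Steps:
f(W) = -11 + W (f(W) = -9 + (W - 2) = -9 + (-2 + W) = -11 + W)
p(s) = 1/(2*s³) (p(s) = 1/(2*((s*s²))) = 1/(2*(s³)) = 1/(2*s³))
36*((p(-5) - 1)*6 + (0 + f(0)*1)) = 36*(((½)/(-5)³ - 1)*6 + (0 + (-11 + 0)*1)) = 36*(((½)*(-1/125) - 1)*6 + (0 - 11*1)) = 36*((-1/250 - 1)*6 + (0 - 11)) = 36*(-251/250*6 - 11) = 36*(-753/125 - 11) = 36*(-2128/125) = -76608/125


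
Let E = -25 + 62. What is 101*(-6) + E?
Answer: -569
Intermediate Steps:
E = 37
101*(-6) + E = 101*(-6) + 37 = -606 + 37 = -569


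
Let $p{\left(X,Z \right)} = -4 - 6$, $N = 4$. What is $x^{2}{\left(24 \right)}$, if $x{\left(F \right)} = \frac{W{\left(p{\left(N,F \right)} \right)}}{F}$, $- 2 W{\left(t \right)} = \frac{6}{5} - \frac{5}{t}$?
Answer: $\frac{289}{230400} \approx 0.0012543$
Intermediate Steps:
$p{\left(X,Z \right)} = -10$ ($p{\left(X,Z \right)} = -4 - 6 = -10$)
$W{\left(t \right)} = - \frac{3}{5} + \frac{5}{2 t}$ ($W{\left(t \right)} = - \frac{\frac{6}{5} - \frac{5}{t}}{2} = - \frac{3}{5} + \frac{5}{2 t}$)
$x{\left(F \right)} = - \frac{17}{20 F}$ ($x{\left(F \right)} = \frac{\frac{1}{10} \frac{1}{-10} \left(25 - -60\right)}{F} = \frac{\frac{1}{10} \left(- \frac{1}{10}\right) \left(25 + 60\right)}{F} = \frac{\frac{1}{10} \left(- \frac{1}{10}\right) 85}{F} = - \frac{17}{20 F}$)
$x^{2}{\left(24 \right)} = \left(- \frac{17}{20 \cdot 24}\right)^{2} = \left(\left(- \frac{17}{20}\right) \frac{1}{24}\right)^{2} = \left(- \frac{17}{480}\right)^{2} = \frac{289}{230400}$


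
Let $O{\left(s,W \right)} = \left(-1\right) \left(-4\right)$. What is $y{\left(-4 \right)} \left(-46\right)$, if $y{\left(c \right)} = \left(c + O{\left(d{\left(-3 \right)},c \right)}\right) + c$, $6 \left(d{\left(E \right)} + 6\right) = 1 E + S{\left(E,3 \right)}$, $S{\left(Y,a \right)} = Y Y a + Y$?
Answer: $184$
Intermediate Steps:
$S{\left(Y,a \right)} = Y + a Y^{2}$ ($S{\left(Y,a \right)} = Y^{2} a + Y = a Y^{2} + Y = Y + a Y^{2}$)
$d{\left(E \right)} = -6 + \frac{E}{6} + \frac{E \left(1 + 3 E\right)}{6}$ ($d{\left(E \right)} = -6 + \frac{1 E + E \left(1 + E 3\right)}{6} = -6 + \frac{E + E \left(1 + 3 E\right)}{6} = -6 + \left(\frac{E}{6} + \frac{E \left(1 + 3 E\right)}{6}\right) = -6 + \frac{E}{6} + \frac{E \left(1 + 3 E\right)}{6}$)
$O{\left(s,W \right)} = 4$
$y{\left(c \right)} = 4 + 2 c$ ($y{\left(c \right)} = \left(c + 4\right) + c = \left(4 + c\right) + c = 4 + 2 c$)
$y{\left(-4 \right)} \left(-46\right) = \left(4 + 2 \left(-4\right)\right) \left(-46\right) = \left(4 - 8\right) \left(-46\right) = \left(-4\right) \left(-46\right) = 184$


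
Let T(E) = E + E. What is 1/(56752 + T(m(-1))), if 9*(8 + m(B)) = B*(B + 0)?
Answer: 9/510626 ≈ 1.7625e-5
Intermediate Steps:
m(B) = -8 + B**2/9 (m(B) = -8 + (B*(B + 0))/9 = -8 + (B*B)/9 = -8 + B**2/9)
T(E) = 2*E
1/(56752 + T(m(-1))) = 1/(56752 + 2*(-8 + (1/9)*(-1)**2)) = 1/(56752 + 2*(-8 + (1/9)*1)) = 1/(56752 + 2*(-8 + 1/9)) = 1/(56752 + 2*(-71/9)) = 1/(56752 - 142/9) = 1/(510626/9) = 9/510626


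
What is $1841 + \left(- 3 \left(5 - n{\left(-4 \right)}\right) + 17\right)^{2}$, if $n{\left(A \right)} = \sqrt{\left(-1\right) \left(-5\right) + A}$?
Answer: $1866$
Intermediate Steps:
$n{\left(A \right)} = \sqrt{5 + A}$
$1841 + \left(- 3 \left(5 - n{\left(-4 \right)}\right) + 17\right)^{2} = 1841 + \left(- 3 \left(5 - \sqrt{5 - 4}\right) + 17\right)^{2} = 1841 + \left(- 3 \left(5 - \sqrt{1}\right) + 17\right)^{2} = 1841 + \left(- 3 \left(5 - 1\right) + 17\right)^{2} = 1841 + \left(\left(-3\right) 4 + 17\right)^{2} = 1841 + \left(-12 + 17\right)^{2} = 1841 + 5^{2} = 1841 + 25 = 1866$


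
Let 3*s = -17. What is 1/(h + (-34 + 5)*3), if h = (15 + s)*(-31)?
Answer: -3/1129 ≈ -0.0026572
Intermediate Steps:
s = -17/3 (s = (⅓)*(-17) = -17/3 ≈ -5.6667)
h = -868/3 (h = (15 - 17/3)*(-31) = (28/3)*(-31) = -868/3 ≈ -289.33)
1/(h + (-34 + 5)*3) = 1/(-868/3 + (-34 + 5)*3) = 1/(-868/3 - 29*3) = 1/(-868/3 - 87) = 1/(-1129/3) = -3/1129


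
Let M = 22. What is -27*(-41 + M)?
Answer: 513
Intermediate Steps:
-27*(-41 + M) = -27*(-41 + 22) = -27*(-19) = 513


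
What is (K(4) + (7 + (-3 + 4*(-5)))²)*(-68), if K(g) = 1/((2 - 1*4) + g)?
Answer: -17442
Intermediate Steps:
K(g) = 1/(-2 + g) (K(g) = 1/((2 - 4) + g) = 1/(-2 + g))
(K(4) + (7 + (-3 + 4*(-5)))²)*(-68) = (1/(-2 + 4) + (7 + (-3 + 4*(-5)))²)*(-68) = (1/2 + (7 + (-3 - 20))²)*(-68) = (½ + (7 - 23)²)*(-68) = (½ + (-16)²)*(-68) = (½ + 256)*(-68) = (513/2)*(-68) = -17442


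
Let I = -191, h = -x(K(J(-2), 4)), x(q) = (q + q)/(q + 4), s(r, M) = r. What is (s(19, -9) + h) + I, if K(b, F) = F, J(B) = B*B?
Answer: -173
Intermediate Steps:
J(B) = B²
x(q) = 2*q/(4 + q) (x(q) = (2*q)/(4 + q) = 2*q/(4 + q))
h = -1 (h = -2*4/(4 + 4) = -2*4/8 = -1*1 = -1)
(s(19, -9) + h) + I = (19 - 1) - 191 = 18 - 191 = -173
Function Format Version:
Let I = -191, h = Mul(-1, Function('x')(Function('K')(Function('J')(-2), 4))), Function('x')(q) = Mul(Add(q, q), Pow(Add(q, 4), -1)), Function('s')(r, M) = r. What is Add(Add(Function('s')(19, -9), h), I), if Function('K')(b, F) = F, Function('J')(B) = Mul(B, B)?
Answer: -173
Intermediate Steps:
Function('J')(B) = Pow(B, 2)
Function('x')(q) = Mul(2, q, Pow(Add(4, q), -1)) (Function('x')(q) = Mul(Mul(2, q), Pow(Add(4, q), -1)) = Mul(2, q, Pow(Add(4, q), -1)))
h = -1 (h = Mul(-1, Mul(2, 4, Pow(Add(4, 4), -1))) = Mul(-1, Mul(2, 4, Pow(8, -1))) = Mul(-1, Mul(2, 4, Rational(1, 8))) = Mul(-1, 1) = -1)
Add(Add(Function('s')(19, -9), h), I) = Add(Add(19, -1), -191) = Add(18, -191) = -173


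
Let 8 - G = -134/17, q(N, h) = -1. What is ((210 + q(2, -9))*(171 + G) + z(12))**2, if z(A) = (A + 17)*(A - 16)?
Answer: 438271804441/289 ≈ 1.5165e+9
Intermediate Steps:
z(A) = (-16 + A)*(17 + A) (z(A) = (17 + A)*(-16 + A) = (-16 + A)*(17 + A))
G = 270/17 (G = 8 - (-134)/17 = 8 - 1*(-134/17) = 8 + 134/17 = 270/17 ≈ 15.882)
((210 + q(2, -9))*(171 + G) + z(12))**2 = ((210 - 1)*(171 + 270/17) + (-272 + 12 + 12**2))**2 = (209*(3177/17) + (-272 + 12 + 144))**2 = (663993/17 - 116)**2 = (662021/17)**2 = 438271804441/289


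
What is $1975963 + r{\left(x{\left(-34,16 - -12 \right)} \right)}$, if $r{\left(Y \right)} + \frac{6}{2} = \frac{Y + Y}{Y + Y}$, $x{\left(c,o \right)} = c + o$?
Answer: $1975961$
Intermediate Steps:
$r{\left(Y \right)} = -2$ ($r{\left(Y \right)} = -3 + \frac{Y + Y}{Y + Y} = -3 + \frac{2 Y}{2 Y} = -3 + 2 Y \frac{1}{2 Y} = -3 + 1 = -2$)
$1975963 + r{\left(x{\left(-34,16 - -12 \right)} \right)} = 1975963 - 2 = 1975961$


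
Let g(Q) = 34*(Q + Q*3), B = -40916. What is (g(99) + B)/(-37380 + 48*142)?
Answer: 6863/7641 ≈ 0.89818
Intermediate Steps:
g(Q) = 136*Q (g(Q) = 34*(Q + 3*Q) = 34*(4*Q) = 136*Q)
(g(99) + B)/(-37380 + 48*142) = (136*99 - 40916)/(-37380 + 48*142) = (13464 - 40916)/(-37380 + 6816) = -27452/(-30564) = -27452*(-1/30564) = 6863/7641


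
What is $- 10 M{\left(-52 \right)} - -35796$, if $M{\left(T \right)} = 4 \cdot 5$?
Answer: $35596$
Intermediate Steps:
$M{\left(T \right)} = 20$
$- 10 M{\left(-52 \right)} - -35796 = \left(-10\right) 20 - -35796 = -200 + 35796 = 35596$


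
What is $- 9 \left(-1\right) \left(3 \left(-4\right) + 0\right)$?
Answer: $-108$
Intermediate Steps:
$- 9 \left(-1\right) \left(3 \left(-4\right) + 0\right) = - \left(-9\right) \left(-12 + 0\right) = - \left(-9\right) \left(-12\right) = \left(-1\right) 108 = -108$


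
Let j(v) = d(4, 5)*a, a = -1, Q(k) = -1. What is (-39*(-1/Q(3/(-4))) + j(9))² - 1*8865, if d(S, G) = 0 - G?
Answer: -7709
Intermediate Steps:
d(S, G) = -G
j(v) = 5 (j(v) = -1*5*(-1) = -5*(-1) = 5)
(-39*(-1/Q(3/(-4))) + j(9))² - 1*8865 = (-39/((-1*(-1))) + 5)² - 1*8865 = (-39/1 + 5)² - 8865 = (-39*1 + 5)² - 8865 = (-39 + 5)² - 8865 = (-34)² - 8865 = 1156 - 8865 = -7709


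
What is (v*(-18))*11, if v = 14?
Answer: -2772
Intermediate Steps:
(v*(-18))*11 = (14*(-18))*11 = -252*11 = -2772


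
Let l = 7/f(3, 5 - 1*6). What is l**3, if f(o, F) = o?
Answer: 343/27 ≈ 12.704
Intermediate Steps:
l = 7/3 ≈ 2.3333
l**3 = (7/3)**3 = 343/27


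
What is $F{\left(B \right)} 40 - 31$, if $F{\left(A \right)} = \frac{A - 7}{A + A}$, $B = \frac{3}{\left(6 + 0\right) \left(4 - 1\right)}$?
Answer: $-851$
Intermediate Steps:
$B = \frac{1}{6}$ ($B = \frac{3}{6 \cdot 3} = \frac{3}{18} = 3 \cdot \frac{1}{18} = \frac{1}{6} \approx 0.16667$)
$F{\left(A \right)} = \frac{-7 + A}{2 A}$
$F{\left(B \right)} 40 - 31 = \frac{\frac{1}{\frac{1}{6}} \left(-7 + \frac{1}{6}\right)}{2} \cdot 40 - 31 = \frac{1}{2} \cdot 6 \left(- \frac{41}{6}\right) 40 - 31 = \left(- \frac{41}{2}\right) 40 - 31 = -820 - 31 = -851$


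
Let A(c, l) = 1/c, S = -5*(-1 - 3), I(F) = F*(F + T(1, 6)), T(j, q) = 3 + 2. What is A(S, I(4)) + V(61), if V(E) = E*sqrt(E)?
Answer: 1/20 + 61*sqrt(61) ≈ 476.48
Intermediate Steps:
V(E) = E**(3/2)
T(j, q) = 5
I(F) = F*(5 + F) (I(F) = F*(F + 5) = F*(5 + F))
S = 20 (S = -5*(-4) = 20)
A(S, I(4)) + V(61) = 1/20 + 61**(3/2) = 1/20 + 61*sqrt(61)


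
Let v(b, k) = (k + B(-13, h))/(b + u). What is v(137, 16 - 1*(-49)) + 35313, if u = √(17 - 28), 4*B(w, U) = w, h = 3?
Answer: 2652746399/75120 - 247*I*√11/75120 ≈ 35313.0 - 0.010905*I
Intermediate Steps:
B(w, U) = w/4
u = I*√11 (u = √(-11) = I*√11 ≈ 3.3166*I)
v(b, k) = (-13/4 + k)/(b + I*√11) (v(b, k) = (k + (¼)*(-13))/(b + I*√11) = (k - 13/4)/(b + I*√11) = (-13/4 + k)/(b + I*√11))
v(137, 16 - 1*(-49)) + 35313 = (-13/4 + (16 - 1*(-49)))/(137 + I*√11) + 35313 = (-13/4 + (16 + 49))/(137 + I*√11) + 35313 = (-13/4 + 65)/(137 + I*√11) + 35313 = (247/4)/(137 + I*√11) + 35313 = 247/(4*(137 + I*√11)) + 35313 = 35313 + 247/(4*(137 + I*√11))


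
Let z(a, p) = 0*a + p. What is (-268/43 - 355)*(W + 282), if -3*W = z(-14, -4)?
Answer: -13203050/129 ≈ -1.0235e+5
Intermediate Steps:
z(a, p) = p (z(a, p) = 0 + p = p)
W = 4/3 (W = -⅓*(-4) = 4/3 ≈ 1.3333)
(-268/43 - 355)*(W + 282) = (-268/43 - 355)*(4/3 + 282) = (-268*1/43 - 355)*(850/3) = (-268/43 - 355)*(850/3) = -15533/43*850/3 = -13203050/129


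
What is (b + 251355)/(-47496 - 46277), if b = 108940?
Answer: -360295/93773 ≈ -3.8422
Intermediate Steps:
(b + 251355)/(-47496 - 46277) = (108940 + 251355)/(-47496 - 46277) = 360295/(-93773) = 360295*(-1/93773) = -360295/93773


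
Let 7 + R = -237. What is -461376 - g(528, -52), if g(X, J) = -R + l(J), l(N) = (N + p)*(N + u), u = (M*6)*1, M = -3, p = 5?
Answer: -464910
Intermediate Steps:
u = -18 (u = -3*6*1 = -18*1 = -18)
R = -244 (R = -7 - 237 = -244)
l(N) = (-18 + N)*(5 + N) (l(N) = (N + 5)*(N - 18) = (5 + N)*(-18 + N) = (-18 + N)*(5 + N))
g(X, J) = 154 + J**2 - 13*J (g(X, J) = -1*(-244) + (-90 + J**2 - 13*J) = 244 + (-90 + J**2 - 13*J) = 154 + J**2 - 13*J)
-461376 - g(528, -52) = -461376 - (154 + (-52)**2 - 13*(-52)) = -461376 - (154 + 2704 + 676) = -461376 - 1*3534 = -461376 - 3534 = -464910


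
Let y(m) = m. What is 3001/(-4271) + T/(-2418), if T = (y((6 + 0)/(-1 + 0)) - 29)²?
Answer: -12488393/10327278 ≈ -1.2093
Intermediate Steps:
T = 1225 (T = ((6 + 0)/(-1 + 0) - 29)² = (6/(-1) - 29)² = (6*(-1) - 29)² = (-6 - 29)² = (-35)² = 1225)
3001/(-4271) + T/(-2418) = 3001/(-4271) + 1225/(-2418) = 3001*(-1/4271) + 1225*(-1/2418) = -3001/4271 - 1225/2418 = -12488393/10327278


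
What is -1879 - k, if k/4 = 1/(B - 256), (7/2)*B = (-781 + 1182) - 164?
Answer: -1238247/659 ≈ -1879.0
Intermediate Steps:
B = 474/7 (B = 2*((-781 + 1182) - 164)/7 = 2*(401 - 164)/7 = (2/7)*237 = 474/7 ≈ 67.714)
k = -14/659 (k = 4/(474/7 - 256) = 4/(-1318/7) = 4*(-7/1318) = -14/659 ≈ -0.021244)
-1879 - k = -1879 - 1*(-14/659) = -1879 + 14/659 = -1238247/659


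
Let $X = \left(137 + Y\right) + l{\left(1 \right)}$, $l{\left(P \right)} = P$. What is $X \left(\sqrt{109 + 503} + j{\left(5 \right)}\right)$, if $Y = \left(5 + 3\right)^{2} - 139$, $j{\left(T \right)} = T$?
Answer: $315 + 378 \sqrt{17} \approx 1873.5$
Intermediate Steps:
$Y = -75$ ($Y = 8^{2} - 139 = 64 - 139 = -75$)
$X = 63$ ($X = \left(137 - 75\right) + 1 = 62 + 1 = 63$)
$X \left(\sqrt{109 + 503} + j{\left(5 \right)}\right) = 63 \left(\sqrt{109 + 503} + 5\right) = 63 \left(\sqrt{612} + 5\right) = 63 \left(6 \sqrt{17} + 5\right) = 63 \left(5 + 6 \sqrt{17}\right) = 315 + 378 \sqrt{17}$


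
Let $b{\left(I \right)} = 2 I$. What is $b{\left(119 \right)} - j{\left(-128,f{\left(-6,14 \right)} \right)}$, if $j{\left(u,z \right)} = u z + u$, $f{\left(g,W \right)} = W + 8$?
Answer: $3182$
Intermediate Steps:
$f{\left(g,W \right)} = 8 + W$
$j{\left(u,z \right)} = u + u z$
$b{\left(119 \right)} - j{\left(-128,f{\left(-6,14 \right)} \right)} = 2 \cdot 119 - - 128 \left(1 + \left(8 + 14\right)\right) = 238 - - 128 \left(1 + 22\right) = 238 - \left(-128\right) 23 = 238 - -2944 = 238 + 2944 = 3182$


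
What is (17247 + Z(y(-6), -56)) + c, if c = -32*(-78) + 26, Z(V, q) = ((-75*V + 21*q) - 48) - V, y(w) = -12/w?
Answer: 18393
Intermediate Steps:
Z(V, q) = -48 - 76*V + 21*q (Z(V, q) = (-48 - 75*V + 21*q) - V = -48 - 76*V + 21*q)
c = 2522 (c = 2496 + 26 = 2522)
(17247 + Z(y(-6), -56)) + c = (17247 + (-48 - (-912)/(-6) + 21*(-56))) + 2522 = (17247 + (-48 - (-912)*(-1)/6 - 1176)) + 2522 = (17247 + (-48 - 76*2 - 1176)) + 2522 = (17247 + (-48 - 152 - 1176)) + 2522 = (17247 - 1376) + 2522 = 15871 + 2522 = 18393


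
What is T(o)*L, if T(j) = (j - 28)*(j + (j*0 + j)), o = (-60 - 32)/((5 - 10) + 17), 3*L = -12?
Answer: -19688/9 ≈ -2187.6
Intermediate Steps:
L = -4 (L = (⅓)*(-12) = -4)
o = -23/3 (o = -92/(-5 + 17) = -92/12 = -92*1/12 = -23/3 ≈ -7.6667)
T(j) = 2*j*(-28 + j) (T(j) = (-28 + j)*(j + (0 + j)) = (-28 + j)*(j + j) = (-28 + j)*(2*j) = 2*j*(-28 + j))
T(o)*L = (2*(-23/3)*(-28 - 23/3))*(-4) = (2*(-23/3)*(-107/3))*(-4) = (4922/9)*(-4) = -19688/9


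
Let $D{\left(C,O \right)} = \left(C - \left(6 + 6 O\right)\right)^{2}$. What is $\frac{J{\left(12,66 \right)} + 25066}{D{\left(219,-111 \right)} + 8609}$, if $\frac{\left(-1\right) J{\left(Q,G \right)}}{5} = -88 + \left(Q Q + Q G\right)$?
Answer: $\frac{10413}{390625} \approx 0.026657$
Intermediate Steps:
$D{\left(C,O \right)} = \left(-6 + C - 6 O\right)^{2}$ ($D{\left(C,O \right)} = \left(C - \left(6 + 6 O\right)\right)^{2} = \left(-6 + C - 6 O\right)^{2}$)
$J{\left(Q,G \right)} = 440 - 5 Q^{2} - 5 G Q$ ($J{\left(Q,G \right)} = - 5 \left(-88 + \left(Q Q + Q G\right)\right) = - 5 \left(-88 + \left(Q^{2} + G Q\right)\right) = - 5 \left(-88 + Q^{2} + G Q\right) = 440 - 5 Q^{2} - 5 G Q$)
$\frac{J{\left(12,66 \right)} + 25066}{D{\left(219,-111 \right)} + 8609} = \frac{\left(440 - 5 \cdot 12^{2} - 330 \cdot 12\right) + 25066}{\left(6 - 219 + 6 \left(-111\right)\right)^{2} + 8609} = \frac{\left(440 - 720 - 3960\right) + 25066}{\left(6 - 219 - 666\right)^{2} + 8609} = \frac{\left(440 - 720 - 3960\right) + 25066}{\left(-879\right)^{2} + 8609} = \frac{-4240 + 25066}{772641 + 8609} = \frac{20826}{781250} = 20826 \cdot \frac{1}{781250} = \frac{10413}{390625}$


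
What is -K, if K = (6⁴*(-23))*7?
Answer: 208656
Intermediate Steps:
K = -208656 (K = (1296*(-23))*7 = -29808*7 = -208656)
-K = -1*(-208656) = 208656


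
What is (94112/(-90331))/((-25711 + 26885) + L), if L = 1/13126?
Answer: -1235314112/1391993935175 ≈ -0.00088744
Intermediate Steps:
L = 1/13126 ≈ 7.6185e-5
(94112/(-90331))/((-25711 + 26885) + L) = (94112/(-90331))/((-25711 + 26885) + 1/13126) = (94112*(-1/90331))/(1174 + 1/13126) = -94112/(90331*15409925/13126) = -94112/90331*13126/15409925 = -1235314112/1391993935175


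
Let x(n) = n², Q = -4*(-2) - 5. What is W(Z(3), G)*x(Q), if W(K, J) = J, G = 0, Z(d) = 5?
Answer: 0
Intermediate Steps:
Q = 3 (Q = 8 - 5 = 3)
W(Z(3), G)*x(Q) = 0*3² = 0*9 = 0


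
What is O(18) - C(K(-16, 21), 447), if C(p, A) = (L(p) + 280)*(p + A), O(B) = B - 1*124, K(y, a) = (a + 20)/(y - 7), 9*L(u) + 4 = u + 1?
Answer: -592888666/4761 ≈ -1.2453e+5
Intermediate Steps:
L(u) = -⅓ + u/9 (L(u) = -4/9 + (u + 1)/9 = -4/9 + (1 + u)/9 = -4/9 + (⅑ + u/9) = -⅓ + u/9)
K(y, a) = (20 + a)/(-7 + y)
O(B) = -124 + B (O(B) = B - 124 = -124 + B)
C(p, A) = (839/3 + p/9)*(A + p) (C(p, A) = ((-⅓ + p/9) + 280)*(p + A) = (839/3 + p/9)*(A + p))
O(18) - C(K(-16, 21), 447) = (-124 + 18) - (((20 + 21)/(-7 - 16))²/9 + (839/3)*447 + 839*((20 + 21)/(-7 - 16))/3 + (⅑)*447*((20 + 21)/(-7 - 16))) = -106 - ((41/(-23))²/9 + 125011 + 839*(41/(-23))/3 + (⅑)*447*(41/(-23))) = -106 - ((-1/23*41)²/9 + 125011 + 839*(-1/23*41)/3 + (⅑)*447*(-1/23*41)) = -106 - ((-41/23)²/9 + 125011 + (839/3)*(-41/23) + (⅑)*447*(-41/23)) = -106 - ((⅑)*(1681/529) + 125011 - 34399/69 - 6109/69) = -106 - (1681/4761 + 125011 - 34399/69 - 6109/69) = -106 - 1*592384000/4761 = -106 - 592384000/4761 = -592888666/4761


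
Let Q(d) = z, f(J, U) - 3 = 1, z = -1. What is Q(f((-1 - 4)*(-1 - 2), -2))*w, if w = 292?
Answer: -292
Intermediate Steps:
f(J, U) = 4 (f(J, U) = 3 + 1 = 4)
Q(d) = -1
Q(f((-1 - 4)*(-1 - 2), -2))*w = -1*292 = -292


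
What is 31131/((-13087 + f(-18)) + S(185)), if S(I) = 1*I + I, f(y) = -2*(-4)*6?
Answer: -10377/4223 ≈ -2.4573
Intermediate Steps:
f(y) = 48 (f(y) = 8*6 = 48)
S(I) = 2*I (S(I) = I + I = 2*I)
31131/((-13087 + f(-18)) + S(185)) = 31131/((-13087 + 48) + 2*185) = 31131/(-13039 + 370) = 31131/(-12669) = 31131*(-1/12669) = -10377/4223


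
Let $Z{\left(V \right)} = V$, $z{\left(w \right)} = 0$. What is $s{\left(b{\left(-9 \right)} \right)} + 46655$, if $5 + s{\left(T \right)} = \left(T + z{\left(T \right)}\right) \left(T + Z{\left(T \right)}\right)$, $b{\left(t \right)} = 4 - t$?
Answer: $46988$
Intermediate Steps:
$s{\left(T \right)} = -5 + 2 T^{2}$ ($s{\left(T \right)} = -5 + \left(T + 0\right) \left(T + T\right) = -5 + T 2 T = -5 + 2 T^{2}$)
$s{\left(b{\left(-9 \right)} \right)} + 46655 = \left(-5 + 2 \left(4 - -9\right)^{2}\right) + 46655 = \left(-5 + 2 \left(4 + 9\right)^{2}\right) + 46655 = \left(-5 + 2 \cdot 13^{2}\right) + 46655 = \left(-5 + 2 \cdot 169\right) + 46655 = \left(-5 + 338\right) + 46655 = 333 + 46655 = 46988$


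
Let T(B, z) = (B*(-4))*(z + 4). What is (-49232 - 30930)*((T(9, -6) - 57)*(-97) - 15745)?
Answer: 1378786400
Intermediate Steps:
T(B, z) = -4*B*(4 + z) (T(B, z) = (-4*B)*(4 + z) = -4*B*(4 + z))
(-49232 - 30930)*((T(9, -6) - 57)*(-97) - 15745) = (-49232 - 30930)*((-4*9*(4 - 6) - 57)*(-97) - 15745) = -80162*((-4*9*(-2) - 57)*(-97) - 15745) = -80162*((72 - 57)*(-97) - 15745) = -80162*(15*(-97) - 15745) = -80162*(-1455 - 15745) = -80162*(-17200) = 1378786400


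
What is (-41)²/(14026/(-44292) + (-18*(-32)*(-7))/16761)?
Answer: -207989629062/68945855 ≈ -3016.7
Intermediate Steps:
(-41)²/(14026/(-44292) + (-18*(-32)*(-7))/16761) = 1681/(14026*(-1/44292) + (576*(-7))*(1/16761)) = 1681/(-7013/22146 - 4032*1/16761) = 1681/(-7013/22146 - 1344/5587) = 1681/(-68945855/123729702) = 1681*(-123729702/68945855) = -207989629062/68945855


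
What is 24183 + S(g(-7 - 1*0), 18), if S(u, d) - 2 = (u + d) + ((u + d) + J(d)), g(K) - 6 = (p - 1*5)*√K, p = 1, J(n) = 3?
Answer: 24236 - 8*I*√7 ≈ 24236.0 - 21.166*I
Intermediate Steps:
g(K) = 6 - 4*√K (g(K) = 6 + (1 - 1*5)*√K = 6 + (1 - 5)*√K = 6 - 4*√K)
S(u, d) = 5 + 2*d + 2*u (S(u, d) = 2 + ((u + d) + ((u + d) + 3)) = 2 + ((d + u) + ((d + u) + 3)) = 2 + ((d + u) + (3 + d + u)) = 2 + (3 + 2*d + 2*u) = 5 + 2*d + 2*u)
24183 + S(g(-7 - 1*0), 18) = 24183 + (5 + 2*18 + 2*(6 - 4*√(-7 - 1*0))) = 24183 + (5 + 36 + 2*(6 - 4*√(-7 + 0))) = 24183 + (5 + 36 + 2*(6 - 4*I*√7)) = 24183 + (5 + 36 + (12 - 8*I*√7)) = 24183 + (53 - 8*I*√7) = 24236 - 8*I*√7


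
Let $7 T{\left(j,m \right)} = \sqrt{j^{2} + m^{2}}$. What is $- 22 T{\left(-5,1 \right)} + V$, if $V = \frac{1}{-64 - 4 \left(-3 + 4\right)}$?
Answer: $- \frac{1}{68} - \frac{22 \sqrt{26}}{7} \approx -16.04$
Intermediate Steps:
$V = - \frac{1}{68}$ ($V = \frac{1}{-64 - 4} = \frac{1}{-68} = - \frac{1}{68} \approx -0.014706$)
$T{\left(j,m \right)} = \frac{\sqrt{j^{2} + m^{2}}}{7}$
$- 22 T{\left(-5,1 \right)} + V = - 22 \frac{\sqrt{\left(-5\right)^{2} + 1^{2}}}{7} - \frac{1}{68} = - 22 \frac{\sqrt{25 + 1}}{7} - \frac{1}{68} = - 22 \frac{\sqrt{26}}{7} - \frac{1}{68} = - \frac{22 \sqrt{26}}{7} - \frac{1}{68} = - \frac{1}{68} - \frac{22 \sqrt{26}}{7}$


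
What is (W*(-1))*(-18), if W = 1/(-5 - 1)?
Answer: -3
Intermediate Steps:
W = -⅙ (W = 1/(-6) = -⅙ ≈ -0.16667)
(W*(-1))*(-18) = -⅙*(-1)*(-18) = (⅙)*(-18) = -3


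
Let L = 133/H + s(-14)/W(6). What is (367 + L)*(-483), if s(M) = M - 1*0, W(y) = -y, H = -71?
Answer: -12601309/71 ≈ -1.7748e+5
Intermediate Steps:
s(M) = M (s(M) = M + 0 = M)
L = 98/213 (L = 133/(-71) - 14/((-1*6)) = 133*(-1/71) - 14/(-6) = -133/71 - 14*(-⅙) = -133/71 + 7/3 = 98/213 ≈ 0.46009)
(367 + L)*(-483) = (367 + 98/213)*(-483) = (78269/213)*(-483) = -12601309/71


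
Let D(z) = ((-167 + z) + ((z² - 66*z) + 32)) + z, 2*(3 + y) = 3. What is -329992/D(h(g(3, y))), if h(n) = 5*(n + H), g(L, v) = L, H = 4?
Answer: 164996/575 ≈ 286.95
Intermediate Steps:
y = -3/2 (y = -3 + (½)*3 = -3 + 3/2 = -3/2 ≈ -1.5000)
h(n) = 20 + 5*n (h(n) = 5*(n + 4) = 5*(4 + n) = 20 + 5*n)
D(z) = -135 + z² - 64*z (D(z) = ((-167 + z) + (32 + z² - 66*z)) + z = (-135 + z² - 65*z) + z = -135 + z² - 64*z)
-329992/D(h(g(3, y))) = -329992/(-135 + (20 + 5*3)² - 64*(20 + 5*3)) = -329992/(-135 + (20 + 15)² - 64*(20 + 15)) = -329992/(-135 + 35² - 64*35) = -329992/(-135 + 1225 - 2240) = -329992/(-1150) = -329992*(-1/1150) = 164996/575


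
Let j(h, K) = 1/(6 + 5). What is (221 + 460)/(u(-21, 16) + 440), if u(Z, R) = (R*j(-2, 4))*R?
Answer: 7491/5096 ≈ 1.4700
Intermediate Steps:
j(h, K) = 1/11
u(Z, R) = R²/11 (u(Z, R) = (R*(1/11))*R = (R/11)*R = R²/11)
(221 + 460)/(u(-21, 16) + 440) = (221 + 460)/((1/11)*16² + 440) = 681/((1/11)*256 + 440) = 681/(256/11 + 440) = 681/(5096/11) = 681*(11/5096) = 7491/5096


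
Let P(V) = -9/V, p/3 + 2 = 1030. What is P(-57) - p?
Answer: -58593/19 ≈ -3083.8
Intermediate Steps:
p = 3084 (p = -6 + 3*1030 = -6 + 3090 = 3084)
P(-57) - p = -9/(-57) - 1*3084 = -9*(-1/57) - 3084 = 3/19 - 3084 = -58593/19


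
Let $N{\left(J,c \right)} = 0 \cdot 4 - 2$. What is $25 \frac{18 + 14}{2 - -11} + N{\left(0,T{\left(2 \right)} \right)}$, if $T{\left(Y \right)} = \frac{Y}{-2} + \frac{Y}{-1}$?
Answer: $\frac{774}{13} \approx 59.538$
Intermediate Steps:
$T{\left(Y \right)} = - \frac{3 Y}{2}$ ($T{\left(Y \right)} = Y \left(- \frac{1}{2}\right) + Y \left(-1\right) = - \frac{Y}{2} - Y = - \frac{3 Y}{2}$)
$N{\left(J,c \right)} = -2$ ($N{\left(J,c \right)} = 0 - 2 = -2$)
$25 \frac{18 + 14}{2 - -11} + N{\left(0,T{\left(2 \right)} \right)} = 25 \frac{18 + 14}{2 - -11} - 2 = 25 \frac{32}{2 + \left(-1 + 12\right)} - 2 = 25 \frac{32}{2 + 11} - 2 = 25 \cdot \frac{32}{13} - 2 = \frac{800}{13} - 2 = \frac{774}{13}$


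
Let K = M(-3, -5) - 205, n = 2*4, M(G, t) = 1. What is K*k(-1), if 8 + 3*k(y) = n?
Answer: 0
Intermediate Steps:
n = 8
k(y) = 0 (k(y) = -8/3 + (⅓)*8 = -8/3 + 8/3 = 0)
K = -204 (K = 1 - 205 = -204)
K*k(-1) = -204*0 = 0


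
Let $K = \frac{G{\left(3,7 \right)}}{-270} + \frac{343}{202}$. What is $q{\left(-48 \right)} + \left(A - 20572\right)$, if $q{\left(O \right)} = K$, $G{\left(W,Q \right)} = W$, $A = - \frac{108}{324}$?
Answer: $- \frac{93493588}{4545} \approx -20571.0$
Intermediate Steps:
$A = - \frac{1}{3}$ ($A = \left(-108\right) \frac{1}{324} = - \frac{1}{3} \approx -0.33333$)
$K = \frac{7667}{4545}$ ($K = \frac{3}{-270} + \frac{343}{202} = 3 \left(- \frac{1}{270}\right) + 343 \cdot \frac{1}{202} = - \frac{1}{90} + \frac{343}{202} = \frac{7667}{4545} \approx 1.6869$)
$q{\left(O \right)} = \frac{7667}{4545}$
$q{\left(-48 \right)} + \left(A - 20572\right) = \frac{7667}{4545} - \frac{61717}{3} = - \frac{93493588}{4545}$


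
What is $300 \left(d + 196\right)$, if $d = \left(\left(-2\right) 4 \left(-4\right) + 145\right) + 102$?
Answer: $142500$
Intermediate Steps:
$d = 279$ ($d = \left(\left(-8\right) \left(-4\right) + 145\right) + 102 = \left(32 + 145\right) + 102 = 177 + 102 = 279$)
$300 \left(d + 196\right) = 300 \left(279 + 196\right) = 300 \cdot 475 = 142500$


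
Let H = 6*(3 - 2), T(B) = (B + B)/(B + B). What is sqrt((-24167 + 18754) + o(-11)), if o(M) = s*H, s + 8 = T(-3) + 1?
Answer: I*sqrt(5449) ≈ 73.817*I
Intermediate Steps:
T(B) = 1 (T(B) = (2*B)/((2*B)) = (2*B)*(1/(2*B)) = 1)
H = 6 (H = 6*1 = 6)
s = -6 (s = -8 + (1 + 1) = -8 + 2 = -6)
o(M) = -36 (o(M) = -6*6 = -36)
sqrt((-24167 + 18754) + o(-11)) = sqrt((-24167 + 18754) - 36) = sqrt(-5413 - 36) = sqrt(-5449) = I*sqrt(5449)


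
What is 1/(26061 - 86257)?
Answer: -1/60196 ≈ -1.6612e-5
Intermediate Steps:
1/(26061 - 86257) = 1/(-60196) = -1/60196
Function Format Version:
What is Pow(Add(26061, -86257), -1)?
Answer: Rational(-1, 60196) ≈ -1.6612e-5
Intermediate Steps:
Pow(Add(26061, -86257), -1) = Pow(-60196, -1) = Rational(-1, 60196)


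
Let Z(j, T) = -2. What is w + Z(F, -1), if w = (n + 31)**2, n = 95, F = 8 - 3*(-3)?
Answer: 15874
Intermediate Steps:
F = 17 (F = 8 + 9 = 17)
w = 15876 (w = (95 + 31)**2 = 126**2 = 15876)
w + Z(F, -1) = 15876 - 2 = 15874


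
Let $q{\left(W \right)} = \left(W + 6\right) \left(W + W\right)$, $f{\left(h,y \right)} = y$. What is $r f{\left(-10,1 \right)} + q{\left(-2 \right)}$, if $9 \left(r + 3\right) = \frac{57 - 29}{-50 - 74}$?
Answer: $- \frac{5308}{279} \approx -19.025$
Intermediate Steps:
$r = - \frac{844}{279}$ ($r = -3 + \frac{\left(57 - 29\right) \frac{1}{-50 - 74}}{9} = -3 + \frac{28 \frac{1}{-124}}{9} = -3 + \frac{28 \left(- \frac{1}{124}\right)}{9} = -3 + \frac{1}{9} \left(- \frac{7}{31}\right) = -3 - \frac{7}{279} = - \frac{844}{279} \approx -3.0251$)
$q{\left(W \right)} = 2 W \left(6 + W\right)$ ($q{\left(W \right)} = \left(6 + W\right) 2 W = 2 W \left(6 + W\right)$)
$r f{\left(-10,1 \right)} + q{\left(-2 \right)} = \left(- \frac{844}{279}\right) 1 + 2 \left(-2\right) \left(6 - 2\right) = - \frac{844}{279} + 2 \left(-2\right) 4 = - \frac{844}{279} - 16 = - \frac{5308}{279}$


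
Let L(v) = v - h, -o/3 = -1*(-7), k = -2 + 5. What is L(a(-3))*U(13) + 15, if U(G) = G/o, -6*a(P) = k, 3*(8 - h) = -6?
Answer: 43/2 ≈ 21.500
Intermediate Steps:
h = 10 (h = 8 - ⅓*(-6) = 8 + 2 = 10)
k = 3
a(P) = -½ (a(P) = -⅙*3 = -½)
o = -21 (o = -(-3)*(-7) = -3*7 = -21)
L(v) = -10 + v (L(v) = v - 1*10 = v - 10 = -10 + v)
U(G) = -G/21 (U(G) = G/(-21) = G*(-1/21) = -G/21)
L(a(-3))*U(13) + 15 = (-10 - ½)*(-1/21*13) + 15 = -21/2*(-13/21) + 15 = 13/2 + 15 = 43/2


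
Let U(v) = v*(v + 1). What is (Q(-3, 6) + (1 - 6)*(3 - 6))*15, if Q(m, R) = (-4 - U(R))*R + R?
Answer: -3825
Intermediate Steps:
U(v) = v*(1 + v)
Q(m, R) = R + R*(-4 - R*(1 + R)) (Q(m, R) = (-4 - R*(1 + R))*R + R = R*(-4 - R*(1 + R)) + R = R + R*(-4 - R*(1 + R)))
(Q(-3, 6) + (1 - 6)*(3 - 6))*15 = (-1*6*(3 + 6*(1 + 6)) + (1 - 6)*(3 - 6))*15 = (-1*6*(3 + 6*7) - 5*(-3))*15 = (-1*6*(3 + 42) + 15)*15 = (-1*6*45 + 15)*15 = (-270 + 15)*15 = -255*15 = -3825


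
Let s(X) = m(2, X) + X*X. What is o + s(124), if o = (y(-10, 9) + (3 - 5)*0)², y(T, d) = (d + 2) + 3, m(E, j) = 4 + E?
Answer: 15578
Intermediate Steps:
y(T, d) = 5 + d (y(T, d) = (2 + d) + 3 = 5 + d)
s(X) = 6 + X² (s(X) = (4 + 2) + X*X = 6 + X²)
o = 196 (o = ((5 + 9) + (3 - 5)*0)² = (14 - 2*0)² = (14 + 0)² = 14² = 196)
o + s(124) = 196 + (6 + 124²) = 196 + (6 + 15376) = 196 + 15382 = 15578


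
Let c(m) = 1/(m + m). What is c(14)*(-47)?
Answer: -47/28 ≈ -1.6786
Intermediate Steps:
c(m) = 1/(2*m)
c(14)*(-47) = ((½)/14)*(-47) = ((½)*(1/14))*(-47) = (1/28)*(-47) = -47/28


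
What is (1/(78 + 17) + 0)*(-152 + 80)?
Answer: -72/95 ≈ -0.75789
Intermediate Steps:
(1/(78 + 17) + 0)*(-152 + 80) = (1/95 + 0)*(-72) = (1/95)*(-72) = -72/95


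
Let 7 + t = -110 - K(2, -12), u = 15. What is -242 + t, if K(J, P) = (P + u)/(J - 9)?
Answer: -2510/7 ≈ -358.57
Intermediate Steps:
K(J, P) = (15 + P)/(-9 + J) (K(J, P) = (P + 15)/(J - 9) = (15 + P)/(-9 + J))
t = -816/7 (t = -7 + (-110 - (15 - 12)/(-9 + 2)) = -7 + (-110 - 3/(-7)) = -7 + (-110 - (-1)*3/7) = -7 + (-110 - 1*(-3/7)) = -7 + (-110 + 3/7) = -7 - 767/7 = -816/7 ≈ -116.57)
-242 + t = -242 - 816/7 = -2510/7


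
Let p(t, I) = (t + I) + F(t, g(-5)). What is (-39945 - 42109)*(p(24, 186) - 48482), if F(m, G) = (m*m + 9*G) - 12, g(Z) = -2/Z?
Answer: 19571684188/5 ≈ 3.9143e+9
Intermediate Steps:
F(m, G) = -12 + m² + 9*G (F(m, G) = (m² + 9*G) - 12 = -12 + m² + 9*G)
p(t, I) = -42/5 + I + t + t² (p(t, I) = (t + I) + (-12 + t² + 9*(-2/(-5))) = (I + t) + (-12 + t² + 9*(-2*(-⅕))) = (I + t) + (-12 + t² + 9*(⅖)) = (I + t) + (-12 + t² + 18/5) = (I + t) + (-42/5 + t²) = -42/5 + I + t + t²)
(-39945 - 42109)*(p(24, 186) - 48482) = (-39945 - 42109)*((-42/5 + 186 + 24 + 24²) - 48482) = -82054*((-42/5 + 186 + 24 + 576) - 48482) = -82054*(3888/5 - 48482) = -82054*(-238522/5) = 19571684188/5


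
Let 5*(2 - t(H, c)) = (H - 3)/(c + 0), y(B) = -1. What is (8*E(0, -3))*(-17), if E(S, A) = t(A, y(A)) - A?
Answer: -2584/5 ≈ -516.80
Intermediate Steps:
t(H, c) = 2 - (-3 + H)/(5*c) (t(H, c) = 2 - (H - 3)/(5*(c + 0)) = 2 - (-3 + H)/(5*c))
E(S, A) = 7/5 - 4*A/5 (E(S, A) = (⅕)*(3 - A + 10*(-1))/(-1) - A = (⅕)*(-1)*(3 - A - 10) - A = (⅕)*(-1)*(-7 - A) - A = (7/5 + A/5) - A = 7/5 - 4*A/5)
(8*E(0, -3))*(-17) = (8*(7/5 - ⅘*(-3)))*(-17) = (8*(7/5 + 12/5))*(-17) = (8*(19/5))*(-17) = (152/5)*(-17) = -2584/5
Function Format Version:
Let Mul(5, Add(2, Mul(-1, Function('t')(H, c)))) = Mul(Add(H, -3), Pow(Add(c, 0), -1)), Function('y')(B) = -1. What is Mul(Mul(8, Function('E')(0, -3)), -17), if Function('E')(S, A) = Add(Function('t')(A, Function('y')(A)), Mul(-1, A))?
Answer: Rational(-2584, 5) ≈ -516.80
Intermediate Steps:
Function('t')(H, c) = Add(2, Mul(Rational(-1, 5), Pow(c, -1), Add(-3, H))) (Function('t')(H, c) = Add(2, Mul(Rational(-1, 5), Mul(Add(H, -3), Pow(Add(c, 0), -1)))) = Add(2, Mul(Rational(-1, 5), Mul(Add(-3, H), Pow(c, -1)))) = Add(2, Mul(Rational(-1, 5), Mul(Pow(c, -1), Add(-3, H)))) = Add(2, Mul(Rational(-1, 5), Pow(c, -1), Add(-3, H))))
Function('E')(S, A) = Add(Rational(7, 5), Mul(Rational(-4, 5), A)) (Function('E')(S, A) = Add(Mul(Rational(1, 5), Pow(-1, -1), Add(3, Mul(-1, A), Mul(10, -1))), Mul(-1, A)) = Add(Mul(Rational(1, 5), -1, Add(3, Mul(-1, A), -10)), Mul(-1, A)) = Add(Mul(Rational(1, 5), -1, Add(-7, Mul(-1, A))), Mul(-1, A)) = Add(Add(Rational(7, 5), Mul(Rational(1, 5), A)), Mul(-1, A)) = Add(Rational(7, 5), Mul(Rational(-4, 5), A)))
Mul(Mul(8, Function('E')(0, -3)), -17) = Mul(Mul(8, Add(Rational(7, 5), Mul(Rational(-4, 5), -3))), -17) = Mul(Mul(8, Add(Rational(7, 5), Rational(12, 5))), -17) = Mul(Mul(8, Rational(19, 5)), -17) = Mul(Rational(152, 5), -17) = Rational(-2584, 5)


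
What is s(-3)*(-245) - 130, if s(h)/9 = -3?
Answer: 6485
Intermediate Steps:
s(h) = -27 (s(h) = 9*(-3) = -27)
s(-3)*(-245) - 130 = -27*(-245) - 130 = 6615 - 130 = 6485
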